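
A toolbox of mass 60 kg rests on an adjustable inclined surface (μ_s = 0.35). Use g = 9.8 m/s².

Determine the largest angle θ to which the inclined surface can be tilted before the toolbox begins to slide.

θ_max ≈ 19.3°

At the slip threshold, m g sin θ = μ_s · m g cos θ, so tan θ = μ_s.
θ_max = arctan(0.35) = 19.3°.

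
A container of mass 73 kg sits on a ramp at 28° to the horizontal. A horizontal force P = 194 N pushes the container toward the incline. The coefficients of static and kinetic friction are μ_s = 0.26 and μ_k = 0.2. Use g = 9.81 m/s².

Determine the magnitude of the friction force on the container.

Resolve perpendicular to the incline: N = m g cos θ + P sin θ = 73×9.81×cos 28° + 194×sin 28° = 723.4 N.
Parallel to the incline: P cos θ − m g sin θ = 171.3 − 336.2 = -164.9 N; the friction needed to balance this is 164.9 N acting up the slope.
The limit of static friction is μ_s N = 188.1 N.
Since 164.9 N is within the 188.1 N limit, the container stays put and friction is exactly 165 N.

f ≈ 165 N (up the incline)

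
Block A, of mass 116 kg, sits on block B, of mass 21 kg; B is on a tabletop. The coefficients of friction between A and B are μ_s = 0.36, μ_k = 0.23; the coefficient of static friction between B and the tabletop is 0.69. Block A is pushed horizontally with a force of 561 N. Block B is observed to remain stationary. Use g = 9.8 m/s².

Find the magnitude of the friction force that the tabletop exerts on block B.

f ≈ 261 N

The normal force B exerts on A is simply A's weight, N₁ = 1137 N.
Maximum static friction on A from B: μ_s N₁ = 0.36×1137 = 409.2 N.
Since P = 561 N > 409.2 N, A slides on B; the A–B friction is kinetic: f₁ = μ_k N₁ = 0.23×1137 = 261 N.
B experiences an equal 261 N forward from A (third law). B is in equilibrium, so the floor supplies f₂ = 261 N of static friction (limit μ_s(m_A+m_B)g = 926.4 N, not exceeded).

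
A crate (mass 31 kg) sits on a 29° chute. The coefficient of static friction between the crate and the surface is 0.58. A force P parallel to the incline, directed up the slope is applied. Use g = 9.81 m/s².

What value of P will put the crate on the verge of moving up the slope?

At impending motion up the slope, friction acts down-slope at its limit: f = μ_s N.
P is parallel to the surface, so N = m g cos θ = 266 N.
Along the incline: P = m g sin θ + μ_s N = 147 + 0.58×266 = 302 N.

P ≈ 302 N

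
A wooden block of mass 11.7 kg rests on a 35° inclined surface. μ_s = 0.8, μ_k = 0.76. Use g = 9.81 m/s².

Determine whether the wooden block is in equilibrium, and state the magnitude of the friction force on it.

N = m g cos θ = 94 N.
Down-slope weight component: m g sin θ = 65.8 N.
μ_s N = 75.2 N.
65.8 ≤ 75.2 N, so it stays put; friction = 65.8 N.

f ≈ 65.8 N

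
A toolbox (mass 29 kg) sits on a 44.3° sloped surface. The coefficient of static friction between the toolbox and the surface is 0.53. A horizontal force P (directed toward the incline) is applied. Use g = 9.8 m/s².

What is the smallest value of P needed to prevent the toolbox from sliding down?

P_min ≈ 83.5 N

The toolbox tends to slide down (tan θ > μ_s), so at the point of impending slip friction acts up-slope at its limit: f = μ_s N.
Perpendicular to the incline: N = m g cos θ + P sin θ.
Along the incline: P cos θ + μ_s N = m g sin θ, i.e. P cos θ + μ_s (m g cos θ + P sin θ) = m g sin θ.
Solving, P (cos θ + μ_s sin θ) = m g (sin θ − μ_s cos θ), so P = 284×0.3191/1.086 = 83.5 N.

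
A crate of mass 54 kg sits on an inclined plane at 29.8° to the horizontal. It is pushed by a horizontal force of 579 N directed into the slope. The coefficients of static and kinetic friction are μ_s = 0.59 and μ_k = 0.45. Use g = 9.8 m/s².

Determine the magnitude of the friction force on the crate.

f ≈ 239 N (down the incline)

Resolve perpendicular to the incline: N = m g cos θ + P sin θ = 54×9.8×cos 29.8° + 579×sin 29.8° = 747 N.
Along the incline, the net driving force (taking up-slope positive) is P cos θ − m g sin θ = 502.4 − 263 = 239.4 N, so equilibrium requires friction f = -239.4 N (down-slope).
Maximum static friction: μ_s N = 0.59 × 747 = 440.7 N.
|f_req| = 239.4 ≤ 440.7 N → the crate is in equilibrium; friction equals the required value.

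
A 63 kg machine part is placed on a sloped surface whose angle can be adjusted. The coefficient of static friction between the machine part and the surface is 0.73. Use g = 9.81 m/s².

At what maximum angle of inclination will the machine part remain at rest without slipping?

At the slip threshold, m g sin θ = μ_s · m g cos θ, so tan θ = μ_s.
θ_max = arctan(0.73) = 36.1°.

θ_max ≈ 36.1°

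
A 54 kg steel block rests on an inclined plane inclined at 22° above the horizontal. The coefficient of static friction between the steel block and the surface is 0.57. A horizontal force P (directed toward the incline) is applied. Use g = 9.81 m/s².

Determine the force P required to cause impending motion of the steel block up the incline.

P ≈ 670 N

At impending motion up the slope, friction acts down-slope at its limit: f = μ_s N.
Perpendicular to the incline: N = m g cos θ + P sin θ.
Along the incline: P cos θ = m g sin θ + μ_s N = m g sin θ + μ_s (m g cos θ + P sin θ).
Solving, P (cos θ − μ_s sin θ) = m g (sin θ + μ_s cos θ), so P = 54×9.81×(sin 22° + 0.57 cos 22°)/(cos 22° − 0.57 sin 22°) = 530×0.9031/0.7137 = 670 N.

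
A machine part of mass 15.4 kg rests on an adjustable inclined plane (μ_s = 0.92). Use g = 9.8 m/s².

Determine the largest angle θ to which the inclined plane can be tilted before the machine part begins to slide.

θ_max ≈ 42.6°

At the slip threshold, m g sin θ = μ_s · m g cos θ, so tan θ = μ_s.
θ_max = arctan(0.92) = 42.6°.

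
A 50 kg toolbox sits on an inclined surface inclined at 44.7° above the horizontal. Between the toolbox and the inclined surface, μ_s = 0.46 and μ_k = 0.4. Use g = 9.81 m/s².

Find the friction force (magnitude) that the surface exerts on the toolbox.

f ≈ 139 N (up the incline)

Normal force: N = m g cos θ = 50 × 9.81 × cos 44.7° = 348.6 N.
For equilibrium along the incline, friction must balance the weight component: f = m g sin θ = 345 N up the slope.
Static friction can supply at most μ_s N = 160.4 N.
Since |345| > 160.4 N, static friction cannot hold it; the toolbox slides down the incline and kinetic friction applies: f = μ_k N = 0.4 × 348.6 = 139 N.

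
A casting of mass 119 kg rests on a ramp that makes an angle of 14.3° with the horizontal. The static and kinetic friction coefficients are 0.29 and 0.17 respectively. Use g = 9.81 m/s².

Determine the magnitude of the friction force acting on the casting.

f ≈ 288 N (up the incline)

The normal reaction is N = m g cos θ = 1131 N.
For equilibrium along the incline, friction must balance the weight component: f = m g sin θ = 288.3 N up the slope.
Static friction can supply at most μ_s N = 328.1 N.
Since |288.3| ≤ 328.1 N, static friction is sufficient; f equals the required value, not μ_s N.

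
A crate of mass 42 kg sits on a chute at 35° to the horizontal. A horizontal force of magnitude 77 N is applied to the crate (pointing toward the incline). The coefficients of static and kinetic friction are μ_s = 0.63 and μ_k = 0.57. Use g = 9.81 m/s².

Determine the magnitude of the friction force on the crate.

f ≈ 173 N (up the incline)

Resolve perpendicular to the incline: N = m g cos θ + P sin θ = 42×9.81×cos 35° + 77×sin 35° = 381.7 N.
Along the incline, the net driving force (taking up-slope positive) is P cos θ − m g sin θ = 63.07 − 236.3 = -173.3 N, so equilibrium requires friction f = 173.3 N (up-slope).
Maximum static friction: μ_s N = 0.63 × 381.7 = 240.5 N.
|f_req| = 173.3 ≤ 240.5 N → the crate is in equilibrium; friction equals the required value.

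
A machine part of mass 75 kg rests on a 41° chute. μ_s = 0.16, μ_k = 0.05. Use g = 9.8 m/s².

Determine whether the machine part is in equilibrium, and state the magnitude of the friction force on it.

N = m g cos θ = 555 N.
Down-slope weight component: m g sin θ = 482 N.
μ_s N = 88.8 N.
482 > 88.8 N, so it slides; kinetic friction f = μ_k N = 0.05×555 = 27.7 N.

f ≈ 27.7 N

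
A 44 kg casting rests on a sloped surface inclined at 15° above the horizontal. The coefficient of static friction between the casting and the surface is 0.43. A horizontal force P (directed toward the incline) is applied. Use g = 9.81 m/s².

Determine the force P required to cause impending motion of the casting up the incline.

At impending motion up the slope, friction acts down-slope at its limit: f = μ_s N.
Perpendicular to the incline: N = m g cos θ + P sin θ.
Along the incline: P cos θ = m g sin θ + μ_s N = m g sin θ + μ_s (m g cos θ + P sin θ).
Solving, P (cos θ − μ_s sin θ) = m g (sin θ + μ_s cos θ), so P = 44×9.81×(sin 15° + 0.43 cos 15°)/(cos 15° − 0.43 sin 15°) = 432×0.6742/0.8546 = 340 N.

P ≈ 340 N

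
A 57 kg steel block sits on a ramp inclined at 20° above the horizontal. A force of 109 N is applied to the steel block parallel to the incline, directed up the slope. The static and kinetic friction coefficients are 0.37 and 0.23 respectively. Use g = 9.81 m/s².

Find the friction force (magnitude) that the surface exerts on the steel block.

f ≈ 82.2 N (up the incline)

Perpendicular to the surface, N = m g cos θ = 57·9.81·cos 20° = 525.4 N.
The friction needed for equilibrium is m g sin θ − P = 191.2 − 109 = 82.25 N, measured positive up-slope.
The static-friction ceiling is μ_s N = 0.37 × 525.4 = 194.4 N.
Since |82.25| ≤ 194.4 N, the steel block remains in static equilibrium and friction takes exactly the required value.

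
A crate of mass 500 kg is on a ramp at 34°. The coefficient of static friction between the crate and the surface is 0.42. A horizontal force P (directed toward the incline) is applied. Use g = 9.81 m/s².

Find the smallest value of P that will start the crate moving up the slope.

P ≈ 7490 N

At impending motion up the slope, friction acts down-slope at its limit: f = μ_s N.
Perpendicular to the incline: N = m g cos θ + P sin θ.
Along the incline: P cos θ = m g sin θ + μ_s N = m g sin θ + μ_s (m g cos θ + P sin θ).
Solving, P (cos θ − μ_s sin θ) = m g (sin θ + μ_s cos θ), so P = 500×9.81×(sin 34° + 0.42 cos 34°)/(cos 34° − 0.42 sin 34°) = 4900×0.9074/0.5942 = 7490 N.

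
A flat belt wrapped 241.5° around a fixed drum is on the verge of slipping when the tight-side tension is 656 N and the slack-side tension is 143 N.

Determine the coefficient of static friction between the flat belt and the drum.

μ ≈ 0.361

T₂/T₁ = e^{μβ} → μ = ln(T₂/T₁)/β.
β = 241.5° = 4.215 rad.
μ = ln(656/143)/4.215 = ln(4.587)/4.215 = 0.361.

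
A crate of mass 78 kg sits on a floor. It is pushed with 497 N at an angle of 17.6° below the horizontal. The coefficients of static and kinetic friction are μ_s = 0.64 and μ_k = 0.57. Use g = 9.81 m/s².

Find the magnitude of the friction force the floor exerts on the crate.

f ≈ 474 N

The vertical component of P adds to the normal force: N = m g + P sin α = 765.2 + 150.3 = 915.5 N.
Horizontally, friction must balance P cos α = 473.7 N.
The static-friction limit is μ_s N = 585.9 N.
Since 473.7 N does not exceed the limit, the crate stays at rest and f = 474 N.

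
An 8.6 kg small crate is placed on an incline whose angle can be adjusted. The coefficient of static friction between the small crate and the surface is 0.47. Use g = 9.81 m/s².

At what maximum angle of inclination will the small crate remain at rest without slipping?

θ_max ≈ 25.2°

At the slip threshold, m g sin θ = μ_s · m g cos θ, so tan θ = μ_s.
θ_max = arctan(0.47) = 25.2°.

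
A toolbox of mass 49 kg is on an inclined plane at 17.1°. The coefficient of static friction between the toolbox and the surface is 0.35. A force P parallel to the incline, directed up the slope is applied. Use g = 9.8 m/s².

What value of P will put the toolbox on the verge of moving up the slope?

At impending motion up the slope, friction acts down-slope at its limit: f = μ_s N.
P is parallel to the surface, so N = m g cos θ = 459 N.
Along the incline: P = m g sin θ + μ_s N = 141 + 0.35×459 = 302 N.

P ≈ 302 N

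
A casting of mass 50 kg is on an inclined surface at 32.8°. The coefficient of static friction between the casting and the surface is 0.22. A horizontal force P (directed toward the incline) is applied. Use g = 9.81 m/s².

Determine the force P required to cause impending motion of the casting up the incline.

P ≈ 494 N

At impending motion up the slope, friction acts down-slope at its limit: f = μ_s N.
Perpendicular to the incline: N = m g cos θ + P sin θ.
Along the incline: P cos θ = m g sin θ + μ_s N = m g sin θ + μ_s (m g cos θ + P sin θ).
Solving, P (cos θ − μ_s sin θ) = m g (sin θ + μ_s cos θ), so P = 50×9.81×(sin 32.8° + 0.22 cos 32.8°)/(cos 32.8° − 0.22 sin 32.8°) = 490×0.7266/0.7214 = 494 N.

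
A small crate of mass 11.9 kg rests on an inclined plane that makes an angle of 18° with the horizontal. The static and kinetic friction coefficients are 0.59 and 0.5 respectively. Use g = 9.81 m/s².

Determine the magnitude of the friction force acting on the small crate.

f ≈ 36.1 N (up the incline)

The normal reaction is N = m g cos θ = 111 N.
For equilibrium along the incline, friction must balance the weight component: f = m g sin θ = 36.07 N up the slope.
Static friction can supply at most μ_s N = 65.5 N.
Since |36.07| ≤ 65.5 N, no slip — friction simply equals what equilibrium demands.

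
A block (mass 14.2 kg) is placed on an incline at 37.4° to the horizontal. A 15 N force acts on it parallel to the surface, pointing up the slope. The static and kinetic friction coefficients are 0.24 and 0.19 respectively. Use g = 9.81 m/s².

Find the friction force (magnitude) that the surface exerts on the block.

Normal force: N = m g cos θ = 14.2 × 9.81 × cos 37.4° = 110.7 N.
The friction needed for equilibrium is m g sin θ − P = 84.61 − 15 = 69.61 N, measured positive up-slope.
Maximum static friction available: μ_s N = 0.24 × 110.7 = 26.56 N.
Since |69.61| > 26.56 N, static friction cannot hold it; the block slides down the incline and kinetic friction applies: f = μ_k N = 0.19 × 110.7 = 21 N.

f ≈ 21 N (up the incline)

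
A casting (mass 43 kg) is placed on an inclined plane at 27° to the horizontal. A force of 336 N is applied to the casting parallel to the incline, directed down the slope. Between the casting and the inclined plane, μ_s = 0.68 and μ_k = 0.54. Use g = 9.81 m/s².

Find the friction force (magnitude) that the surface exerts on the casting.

The normal reaction is N = m g cos θ = 375.9 N.
For equilibrium along the incline the friction force must supply f = m g sin θ + P = 191.5 + 336 = 527.5 N (positive meaning up-slope).
Maximum static friction available: μ_s N = 0.68 × 375.9 = 255.6 N.
Since |527.5| > 255.6 N, static friction cannot hold it; the casting slides down the incline and kinetic friction applies: f = μ_k N = 0.54 × 375.9 = 203 N.

f ≈ 203 N (up the incline)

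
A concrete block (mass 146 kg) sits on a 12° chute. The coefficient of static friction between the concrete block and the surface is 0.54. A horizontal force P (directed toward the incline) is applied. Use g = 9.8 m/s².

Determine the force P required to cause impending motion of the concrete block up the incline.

P ≈ 1220 N

At impending motion up the slope, friction acts down-slope at its limit: f = μ_s N.
Perpendicular to the incline: N = m g cos θ + P sin θ.
Along the incline: P cos θ = m g sin θ + μ_s N = m g sin θ + μ_s (m g cos θ + P sin θ).
Solving, P (cos θ − μ_s sin θ) = m g (sin θ + μ_s cos θ), so P = 146×9.8×(sin 12° + 0.54 cos 12°)/(cos 12° − 0.54 sin 12°) = 1430×0.7361/0.8659 = 1220 N.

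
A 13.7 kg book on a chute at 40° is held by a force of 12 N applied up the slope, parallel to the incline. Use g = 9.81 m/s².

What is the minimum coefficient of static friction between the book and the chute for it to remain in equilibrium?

N = m g cos θ = 103 N.
Friction must make up the shortfall along the incline: f = m g sin θ − P = 86.39 − 12 = 74.39 N.
At the threshold f = μ_s N, so μ_s,min = 74.39/103 = 0.723.

μ_s,min ≈ 0.723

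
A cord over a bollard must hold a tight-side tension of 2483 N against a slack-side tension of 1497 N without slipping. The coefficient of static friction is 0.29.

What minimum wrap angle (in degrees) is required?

T₂/T₁ = e^{μβ} → β = ln(T₂/T₁)/μ.
β = ln(2483/1497)/0.29 = 0.506/0.29 = 1.745 rad.
In degrees: β = 1.745 × 180/π = 100°.

β_min ≈ 100°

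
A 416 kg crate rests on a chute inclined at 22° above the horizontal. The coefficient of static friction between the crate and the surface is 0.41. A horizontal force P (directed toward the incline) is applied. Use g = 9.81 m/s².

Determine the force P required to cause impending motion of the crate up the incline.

At impending motion up the slope, friction acts down-slope at its limit: f = μ_s N.
Perpendicular to the incline: N = m g cos θ + P sin θ.
Along the incline: P cos θ = m g sin θ + μ_s N = m g sin θ + μ_s (m g cos θ + P sin θ).
Solving, P (cos θ − μ_s sin θ) = m g (sin θ + μ_s cos θ), so P = 416×9.81×(sin 22° + 0.41 cos 22°)/(cos 22° − 0.41 sin 22°) = 4080×0.7548/0.7736 = 3980 N.

P ≈ 3980 N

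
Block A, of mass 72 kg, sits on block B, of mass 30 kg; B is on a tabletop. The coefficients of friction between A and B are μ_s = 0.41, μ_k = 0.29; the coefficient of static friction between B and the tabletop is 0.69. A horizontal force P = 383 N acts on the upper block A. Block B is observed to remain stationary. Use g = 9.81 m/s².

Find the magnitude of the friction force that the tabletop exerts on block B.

f ≈ 205 N

Between the blocks, N₁ = m_A g = 706.3 N.
Maximum static friction on A from B: μ_s N₁ = 0.41×706.3 = 289.6 N.
P = 383 N exceeds that limit, so A slips over B and the interface friction becomes kinetic: f₁ = μ_k N₁ = 0.29×706.3 = 205 N.
B experiences an equal 205 N forward from A (third law). B is in equilibrium, so the floor supplies f₂ = 205 N of static friction (limit μ_s(m_A+m_B)g = 690.4 N, not exceeded).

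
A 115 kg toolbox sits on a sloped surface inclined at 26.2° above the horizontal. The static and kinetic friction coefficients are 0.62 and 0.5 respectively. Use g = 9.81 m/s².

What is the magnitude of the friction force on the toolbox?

The normal reaction is N = m g cos θ = 1012 N.
For equilibrium along the incline, friction must balance the weight component: f = m g sin θ = 498.1 N up the slope.
Static friction can supply at most μ_s N = 627.6 N.
Since |498.1| ≤ 627.6 N, the toolbox remains in static equilibrium and friction takes exactly the required value.

f ≈ 498 N (up the incline)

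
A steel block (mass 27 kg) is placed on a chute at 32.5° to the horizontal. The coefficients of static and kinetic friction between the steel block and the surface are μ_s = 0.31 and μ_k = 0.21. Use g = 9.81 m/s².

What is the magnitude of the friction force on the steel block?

Normal force: N = m g cos θ = 27 × 9.81 × cos 32.5° = 223.4 N.
Along the slope the weight component is m g sin θ = 142.3 N; friction must supply exactly this, acting up-slope.
Maximum static friction available: μ_s N = 0.31 × 223.4 = 69.25 N.
Since |142.3| > 69.25 N, static friction cannot hold it; the steel block slides down the incline and kinetic friction applies: f = μ_k N = 0.21 × 223.4 = 46.9 N.

f ≈ 46.9 N (up the incline)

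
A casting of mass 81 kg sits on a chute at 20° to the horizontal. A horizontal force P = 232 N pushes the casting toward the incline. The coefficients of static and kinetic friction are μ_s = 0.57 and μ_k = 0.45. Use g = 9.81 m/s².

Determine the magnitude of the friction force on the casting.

f ≈ 53.8 N (up the incline)

Normal direction: N = m g cos θ + P sin θ = 826 N.
Parallel to the incline: P cos θ − m g sin θ = 218 − 271.8 = -53.76 N; the friction needed to balance this is 53.76 N acting up the slope.
The limit of static friction is μ_s N = 470.8 N.
Since 53.76 N is within the 470.8 N limit, the casting stays put and friction is exactly 53.8 N.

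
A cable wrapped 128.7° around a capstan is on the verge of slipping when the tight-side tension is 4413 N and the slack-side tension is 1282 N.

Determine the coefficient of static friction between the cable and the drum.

μ ≈ 0.55

T₂/T₁ = e^{μβ} → μ = ln(T₂/T₁)/β.
β = 128.7° = 2.246 rad.
μ = ln(4413/1282)/2.246 = ln(3.442)/2.246 = 0.55.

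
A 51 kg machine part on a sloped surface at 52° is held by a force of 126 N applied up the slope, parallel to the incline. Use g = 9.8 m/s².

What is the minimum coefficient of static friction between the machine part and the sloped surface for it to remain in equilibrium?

N = m g cos θ = 307.7 N.
Friction must make up the shortfall along the incline: f = m g sin θ − P = 393.8 − 126 = 267.8 N.
At the threshold f = μ_s N, so μ_s,min = 267.8/307.7 = 0.87.

μ_s,min ≈ 0.87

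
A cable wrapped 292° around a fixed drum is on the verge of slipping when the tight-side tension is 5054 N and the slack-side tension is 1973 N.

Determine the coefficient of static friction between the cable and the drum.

μ ≈ 0.185

T₂/T₁ = e^{μβ} → μ = ln(T₂/T₁)/β.
β = 292° = 5.096 rad.
μ = ln(5054/1973)/5.096 = ln(2.562)/5.096 = 0.185.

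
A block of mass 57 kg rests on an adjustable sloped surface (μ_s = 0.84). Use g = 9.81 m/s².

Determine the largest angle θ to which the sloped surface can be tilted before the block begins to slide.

θ_max ≈ 40°

At the slip threshold, m g sin θ = μ_s · m g cos θ, so tan θ = μ_s.
θ_max = arctan(0.84) = 40°.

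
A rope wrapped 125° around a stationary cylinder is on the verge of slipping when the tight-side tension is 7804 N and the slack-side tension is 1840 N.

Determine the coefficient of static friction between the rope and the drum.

μ ≈ 0.662

T₂/T₁ = e^{μβ} → μ = ln(T₂/T₁)/β.
β = 125° = 2.182 rad.
μ = ln(7804/1840)/2.182 = ln(4.241)/2.182 = 0.662.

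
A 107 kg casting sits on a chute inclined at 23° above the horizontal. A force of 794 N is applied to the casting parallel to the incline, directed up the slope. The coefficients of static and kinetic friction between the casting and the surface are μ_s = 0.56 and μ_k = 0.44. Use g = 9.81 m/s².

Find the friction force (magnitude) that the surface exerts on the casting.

Normal force: N = m g cos θ = 107 × 9.81 × cos 23° = 966.2 N.
For equilibrium along the incline the friction force must supply f = m g sin θ − P = 410.1 − 794 = -383.9 N (positive meaning up-slope).
Maximum static friction available: μ_s N = 0.56 × 966.2 = 541.1 N.
Since |-383.9| ≤ 541.1 N, the casting remains in static equilibrium and friction takes exactly the required value.

f ≈ 384 N (down the incline)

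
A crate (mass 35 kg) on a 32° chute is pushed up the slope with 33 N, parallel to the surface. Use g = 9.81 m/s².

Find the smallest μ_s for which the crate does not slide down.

μ_s,min ≈ 0.512

N = m g cos θ = 291.2 N.
Friction must make up the shortfall along the incline: f = m g sin θ − P = 181.9 − 33 = 148.9 N.
At the threshold f = μ_s N, so μ_s,min = 148.9/291.2 = 0.512.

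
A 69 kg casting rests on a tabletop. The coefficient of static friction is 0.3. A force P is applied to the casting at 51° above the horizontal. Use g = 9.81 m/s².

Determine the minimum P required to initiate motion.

N = m g − P sin α (the pull lifts the casting).
At impending slip, P cos α = μ_s N = μ_s (m g − P sin α).
Solving: P (cos α + μ_s sin α) = μ_s m g → P = 0.3×677/(cos 51° + 0.3 sin 51°) = 203/0.8625 = 235 N.

P ≈ 235 N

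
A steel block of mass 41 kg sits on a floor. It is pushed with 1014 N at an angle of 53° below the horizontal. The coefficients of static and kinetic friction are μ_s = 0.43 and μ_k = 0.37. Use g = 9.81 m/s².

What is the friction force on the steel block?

N = m g + P sin α = 402.2 + 1014×sin 53° = 1212 N.
The horizontal driving force is P cos α = 610.2 N, so equilibrium needs friction f = 610.2 N.
μ_s N = 0.43 × 1212 = 521.2 N.
The required friction exceeds μ_s N, so the steel block moves and f = μ_k N = 448 N.

f ≈ 448 N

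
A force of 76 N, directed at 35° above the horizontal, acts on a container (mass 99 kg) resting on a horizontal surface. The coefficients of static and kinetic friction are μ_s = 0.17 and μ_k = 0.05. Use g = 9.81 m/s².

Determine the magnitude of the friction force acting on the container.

f ≈ 62.3 N

N = m g − P sin α = 971.2 − 76×sin 35° = 927.6 N.
Horizontally, friction must balance P cos α = 62.26 N.
The static-friction limit is μ_s N = 157.7 N.
Since 62.26 N does not exceed the limit, the container stays at rest and f = 62.3 N.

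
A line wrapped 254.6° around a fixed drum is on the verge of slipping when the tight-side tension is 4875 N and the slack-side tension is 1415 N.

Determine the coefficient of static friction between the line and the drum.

μ ≈ 0.278

T₂/T₁ = e^{μβ} → μ = ln(T₂/T₁)/β.
β = 254.6° = 4.444 rad.
μ = ln(4875/1415)/4.444 = ln(3.445)/4.444 = 0.278.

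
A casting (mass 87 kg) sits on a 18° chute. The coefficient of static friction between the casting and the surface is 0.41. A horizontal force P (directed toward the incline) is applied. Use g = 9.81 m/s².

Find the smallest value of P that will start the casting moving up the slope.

P ≈ 724 N

At impending motion up the slope, friction acts down-slope at its limit: f = μ_s N.
Perpendicular to the incline: N = m g cos θ + P sin θ.
Along the incline: P cos θ = m g sin θ + μ_s N = m g sin θ + μ_s (m g cos θ + P sin θ).
Solving, P (cos θ − μ_s sin θ) = m g (sin θ + μ_s cos θ), so P = 87×9.81×(sin 18° + 0.41 cos 18°)/(cos 18° − 0.41 sin 18°) = 853×0.699/0.8244 = 724 N.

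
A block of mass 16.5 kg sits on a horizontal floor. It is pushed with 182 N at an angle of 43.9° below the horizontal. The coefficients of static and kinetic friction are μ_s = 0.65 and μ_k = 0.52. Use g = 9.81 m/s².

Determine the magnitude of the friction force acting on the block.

The vertical component of P adds to the normal force: N = m g + P sin α = 161.9 + 126.2 = 288.1 N.
Horizontally, friction must balance P cos α = 131.1 N.
The static-friction limit is μ_s N = 187.2 N.
Since 131.1 N does not exceed the limit, the block stays at rest and f = 131 N.

f ≈ 131 N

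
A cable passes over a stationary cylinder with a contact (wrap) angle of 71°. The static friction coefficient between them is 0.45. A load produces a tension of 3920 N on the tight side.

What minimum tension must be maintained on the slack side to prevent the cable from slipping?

T_min ≈ 2240 N

Capstan equation at impending slip: T_tight/T_slack = e^{μβ}.
β = 71° = 1.239 rad; e^{μβ} = e^{0.45×1.239} = 1.747.
T_slack = T_tight / e^{μβ} = 3920 / 1.747 = 2240 N.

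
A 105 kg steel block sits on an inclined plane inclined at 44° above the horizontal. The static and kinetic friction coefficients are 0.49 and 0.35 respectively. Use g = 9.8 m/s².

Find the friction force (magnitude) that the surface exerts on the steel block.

f ≈ 259 N (up the incline)

Normal force: N = m g cos θ = 105 × 9.8 × cos 44° = 740.2 N.
For equilibrium along the incline, friction must balance the weight component: f = m g sin θ = 714.8 N up the slope.
The static-friction ceiling is μ_s N = 0.49 × 740.2 = 362.7 N.
Since |714.8| > 362.7 N, static friction cannot hold it; the steel block slides down the incline and kinetic friction applies: f = μ_k N = 0.35 × 740.2 = 259 N.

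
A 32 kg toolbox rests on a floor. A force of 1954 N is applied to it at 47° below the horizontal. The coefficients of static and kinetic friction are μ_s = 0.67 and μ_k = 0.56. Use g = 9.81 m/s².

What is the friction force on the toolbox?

f ≈ 976 N

Vertical equilibrium gives N = m g + P sin α = 1743 N.
The horizontal driving force is P cos α = 1333 N, so equilibrium needs friction f = 1333 N.
μ_s N = 0.67 × 1743 = 1168 N.
1333 > 1168 N → the toolbox slides; f = μ_k N = 0.56×1743 = 976 N.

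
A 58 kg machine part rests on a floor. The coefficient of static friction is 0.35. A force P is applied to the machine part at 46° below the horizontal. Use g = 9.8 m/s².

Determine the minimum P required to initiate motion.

N = m g + P sin α (the push presses the machine part into the floor).
At impending slip, P cos α = μ_s N = μ_s (m g + P sin α).
Solving: P (cos α − μ_s sin α) = μ_s m g → P = 0.35×568/(cos 46° − 0.35 sin 46°) = 199/0.4429 = 449 N.

P ≈ 449 N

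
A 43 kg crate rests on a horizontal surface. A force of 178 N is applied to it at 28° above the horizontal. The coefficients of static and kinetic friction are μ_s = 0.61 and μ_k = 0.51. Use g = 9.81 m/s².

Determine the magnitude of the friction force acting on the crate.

f ≈ 157 N

The vertical component of P reduces the normal force: N = m g − P sin α = 421.8 − 83.57 = 338.3 N.
Horizontally, friction must balance P cos α = 157.2 N.
The static-friction limit is μ_s N = 206.3 N.
Since 157.2 N does not exceed the limit, the crate stays at rest and f = 157 N.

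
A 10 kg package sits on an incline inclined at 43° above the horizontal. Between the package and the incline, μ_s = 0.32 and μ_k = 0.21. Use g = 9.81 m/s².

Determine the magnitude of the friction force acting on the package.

The normal reaction is N = m g cos θ = 71.75 N.
Along the slope the weight component is m g sin θ = 66.9 N; friction must supply exactly this, acting up-slope.
Maximum static friction available: μ_s N = 0.32 × 71.75 = 22.96 N.
Since |66.9| > 22.96 N, static friction cannot hold it; the package slides down the incline and kinetic friction applies: f = μ_k N = 0.21 × 71.75 = 15.1 N.

f ≈ 15.1 N (up the incline)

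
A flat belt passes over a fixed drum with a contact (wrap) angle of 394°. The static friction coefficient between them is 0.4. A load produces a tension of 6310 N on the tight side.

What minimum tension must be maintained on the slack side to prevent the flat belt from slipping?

T_min ≈ 403 N

Capstan equation at impending slip: T_tight/T_slack = e^{μβ}.
β = 394° = 6.877 rad; e^{μβ} = e^{0.4×6.877} = 15.65.
T_slack = T_tight / e^{μβ} = 6310 / 15.65 = 403 N.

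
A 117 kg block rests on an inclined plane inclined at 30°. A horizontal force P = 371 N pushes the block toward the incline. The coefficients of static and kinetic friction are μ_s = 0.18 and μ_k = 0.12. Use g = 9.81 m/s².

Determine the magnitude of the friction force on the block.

f ≈ 142 N (up the incline)

Resolve perpendicular to the incline: N = m g cos θ + P sin θ = 117×9.81×cos 30° + 371×sin 30° = 1179 N.
Along the incline, the net driving force (taking up-slope positive) is P cos θ − m g sin θ = 321.3 − 573.9 = -252.6 N, so equilibrium requires friction f = 252.6 N (up-slope).
The limit of static friction is μ_s N = 212.3 N.
The required 252.6 N exceeds the static limit, so the block slides down-slope and f = μ_k N = 0.12×1179 = 142 N.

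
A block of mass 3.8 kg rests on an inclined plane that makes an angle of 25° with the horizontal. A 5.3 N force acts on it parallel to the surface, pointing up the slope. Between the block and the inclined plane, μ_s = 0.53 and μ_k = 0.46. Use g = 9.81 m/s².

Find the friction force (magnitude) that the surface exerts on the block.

f ≈ 10.5 N (up the incline)

The normal reaction is N = m g cos θ = 33.79 N.
For equilibrium along the incline the friction force must supply f = m g sin θ − P = 15.75 − 5.3 = 10.45 N (positive meaning up-slope).
Maximum static friction available: μ_s N = 0.53 × 33.79 = 17.91 N.
Since |10.45| ≤ 17.91 N, the block remains in static equilibrium and friction takes exactly the required value.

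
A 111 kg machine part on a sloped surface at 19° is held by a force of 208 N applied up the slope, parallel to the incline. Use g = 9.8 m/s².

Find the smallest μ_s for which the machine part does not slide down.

μ_s,min ≈ 0.142

N = m g cos θ = 1029 N.
Friction must make up the shortfall along the incline: f = m g sin θ − P = 354.2 − 208 = 146.2 N.
At the threshold f = μ_s N, so μ_s,min = 146.2/1029 = 0.142.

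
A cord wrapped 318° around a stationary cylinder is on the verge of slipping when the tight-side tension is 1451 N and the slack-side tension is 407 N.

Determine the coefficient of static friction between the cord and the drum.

μ ≈ 0.229

T₂/T₁ = e^{μβ} → μ = ln(T₂/T₁)/β.
β = 318° = 5.55 rad.
μ = ln(1451/407)/5.55 = ln(3.565)/5.55 = 0.229.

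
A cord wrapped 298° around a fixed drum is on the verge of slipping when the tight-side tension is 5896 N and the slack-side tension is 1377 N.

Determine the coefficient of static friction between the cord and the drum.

μ ≈ 0.28

T₂/T₁ = e^{μβ} → μ = ln(T₂/T₁)/β.
β = 298° = 5.201 rad.
μ = ln(5896/1377)/5.201 = ln(4.282)/5.201 = 0.28.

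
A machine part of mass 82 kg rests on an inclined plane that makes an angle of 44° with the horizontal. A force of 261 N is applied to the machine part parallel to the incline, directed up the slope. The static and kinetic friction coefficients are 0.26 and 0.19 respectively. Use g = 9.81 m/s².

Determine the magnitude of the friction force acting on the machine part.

f ≈ 110 N (up the incline)

Perpendicular to the surface, N = m g cos θ = 82·9.81·cos 44° = 578.7 N.
The friction needed for equilibrium is m g sin θ − P = 558.8 − 261 = 297.8 N, measured positive up-slope.
Maximum static friction available: μ_s N = 0.26 × 578.7 = 150.4 N.
Since |297.8| > 150.4 N, static friction cannot hold it; the machine part slides down the incline and kinetic friction applies: f = μ_k N = 0.19 × 578.7 = 110 N.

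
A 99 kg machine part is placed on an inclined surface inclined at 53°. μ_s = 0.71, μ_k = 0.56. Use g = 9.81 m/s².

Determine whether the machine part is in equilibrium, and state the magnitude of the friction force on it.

f ≈ 327 N

N = m g cos θ = 584 N.
Down-slope weight component: m g sin θ = 776 N.
μ_s N = 415 N.
776 > 415 N, so it slides; kinetic friction f = μ_k N = 0.56×584 = 327 N.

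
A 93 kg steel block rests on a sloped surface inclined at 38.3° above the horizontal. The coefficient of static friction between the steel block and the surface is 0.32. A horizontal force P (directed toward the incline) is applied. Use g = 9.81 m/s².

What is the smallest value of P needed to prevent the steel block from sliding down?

P_min ≈ 342 N

The steel block tends to slide down (tan θ > μ_s), so at the point of impending slip friction acts up-slope at its limit: f = μ_s N.
Perpendicular to the incline: N = m g cos θ + P sin θ.
Along the incline: P cos θ + μ_s N = m g sin θ, i.e. P cos θ + μ_s (m g cos θ + P sin θ) = m g sin θ.
Solving, P (cos θ + μ_s sin θ) = m g (sin θ − μ_s cos θ), so P = 912×0.3687/0.9831 = 342 N.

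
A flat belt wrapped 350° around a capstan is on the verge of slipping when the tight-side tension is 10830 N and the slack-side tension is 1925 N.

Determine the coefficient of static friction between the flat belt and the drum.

μ ≈ 0.283

T₂/T₁ = e^{μβ} → μ = ln(T₂/T₁)/β.
β = 350° = 6.109 rad.
μ = ln(10830/1925)/6.109 = ln(5.626)/6.109 = 0.283.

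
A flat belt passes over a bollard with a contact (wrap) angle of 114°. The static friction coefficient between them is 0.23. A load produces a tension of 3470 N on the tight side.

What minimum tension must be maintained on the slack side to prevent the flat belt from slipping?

T_min ≈ 2200 N

Capstan equation at impending slip: T_tight/T_slack = e^{μβ}.
β = 114° = 1.99 rad; e^{μβ} = e^{0.23×1.99} = 1.58.
T_slack = T_tight / e^{μβ} = 3470 / 1.58 = 2200 N.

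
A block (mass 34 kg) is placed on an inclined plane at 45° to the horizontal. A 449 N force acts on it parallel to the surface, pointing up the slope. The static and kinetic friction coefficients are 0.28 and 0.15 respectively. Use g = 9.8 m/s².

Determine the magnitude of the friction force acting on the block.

Perpendicular to the surface, N = m g cos θ = 34·9.8·cos 45° = 235.6 N.
The friction needed for equilibrium is m g sin θ − P = 235.6 − 449 = -213.4 N, measured positive up-slope.
Static friction can supply at most μ_s N = 65.97 N.
Since |-213.4| > 65.97 N, static friction cannot hold it; the block slides up the incline and kinetic friction applies: f = μ_k N = 0.15 × 235.6 = 35.3 N.

f ≈ 35.3 N (down the incline)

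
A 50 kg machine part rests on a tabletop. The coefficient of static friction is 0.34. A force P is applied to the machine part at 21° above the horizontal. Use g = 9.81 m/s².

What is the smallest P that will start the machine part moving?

P ≈ 158 N

N = m g − P sin α (the pull lifts the machine part).
At impending slip, P cos α = μ_s N = μ_s (m g − P sin α).
Solving: P (cos α + μ_s sin α) = μ_s m g → P = 0.34×490/(cos 21° + 0.34 sin 21°) = 167/1.055 = 158 N.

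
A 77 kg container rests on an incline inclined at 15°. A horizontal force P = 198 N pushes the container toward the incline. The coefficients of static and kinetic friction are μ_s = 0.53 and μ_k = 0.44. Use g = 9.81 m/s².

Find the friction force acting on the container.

Resolve perpendicular to the incline: N = m g cos θ + P sin θ = 77×9.81×cos 15° + 198×sin 15° = 780.9 N.
Along the incline, the net driving force (taking up-slope positive) is P cos θ − m g sin θ = 191.3 − 195.5 = -4.251 N, so equilibrium requires friction f = 4.251 N (up-slope).
Maximum static friction: μ_s N = 0.53 × 780.9 = 413.9 N.
|f_req| = 4.251 ≤ 413.9 N → the container is in equilibrium; friction equals the required value.

f ≈ 4.25 N (up the incline)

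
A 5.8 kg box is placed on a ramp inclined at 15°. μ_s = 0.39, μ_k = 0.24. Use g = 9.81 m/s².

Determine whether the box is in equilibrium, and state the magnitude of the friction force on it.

N = m g cos θ = 55 N.
Down-slope weight component: m g sin θ = 14.7 N.
μ_s N = 21.4 N.
14.7 ≤ 21.4 N, so it stays put; friction = 14.7 N.

f ≈ 14.7 N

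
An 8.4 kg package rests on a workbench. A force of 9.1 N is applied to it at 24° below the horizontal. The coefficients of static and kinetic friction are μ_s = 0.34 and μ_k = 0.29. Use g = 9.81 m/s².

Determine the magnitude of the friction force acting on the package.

f ≈ 8.31 N

Vertical equilibrium gives N = m g + P sin α = 86.11 N.
The horizontal driving force is P cos α = 8.313 N, so equilibrium needs friction f = 8.313 N.
μ_s N = 0.34 × 86.11 = 29.28 N.
Since 8.313 N does not exceed the limit, the package stays at rest and f = 8.31 N.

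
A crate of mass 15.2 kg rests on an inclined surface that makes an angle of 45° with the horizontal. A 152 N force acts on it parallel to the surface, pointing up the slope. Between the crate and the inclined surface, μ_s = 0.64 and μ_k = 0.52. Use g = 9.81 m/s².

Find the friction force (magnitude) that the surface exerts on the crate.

Perpendicular to the surface, N = m g cos θ = 15.2·9.81·cos 45° = 105.4 N.
Parallel to the incline, ΣF = 0 gives f = m g sin θ − P = 105.4 − 152 = -46.56 N (up-slope positive).
Maximum static friction available: μ_s N = 0.64 × 105.4 = 67.48 N.
Since |-46.56| ≤ 67.48 N, no slip — friction simply equals what equilibrium demands.

f ≈ 46.6 N (down the incline)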